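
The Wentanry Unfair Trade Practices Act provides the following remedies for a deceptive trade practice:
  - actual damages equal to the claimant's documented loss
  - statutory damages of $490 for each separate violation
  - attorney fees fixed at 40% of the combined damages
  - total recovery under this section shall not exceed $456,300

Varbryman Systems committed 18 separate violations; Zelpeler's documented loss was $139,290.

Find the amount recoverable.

Statutory damages: 18 × $490 = $8,820
Combined damages: $139,290 + $8,820 = $148,110
Attorney fees: 40% of $148,110 = $59,244
Total before cap: $148,110 + $59,244 = $207,354
Cap at $456,300: $207,354 is within the cap, no reduction.

$207,354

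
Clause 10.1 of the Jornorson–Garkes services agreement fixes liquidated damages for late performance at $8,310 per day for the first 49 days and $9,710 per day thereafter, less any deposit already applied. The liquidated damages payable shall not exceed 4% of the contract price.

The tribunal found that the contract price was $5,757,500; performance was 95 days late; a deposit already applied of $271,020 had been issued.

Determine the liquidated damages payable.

$230,300

First 49 days: 49 × $8,310 = $407,190
Remaining days: (95 − 49) × $9,710 = $446,660
Accrued per-day damages: $407,190 + $446,660 = $853,850
Less deposit already applied: $853,850 − $271,020 = $582,830
Cap: 4% of $5,757,500 = $230,300
Cap at $230,300: $582,830 exceeds the cap → $230,300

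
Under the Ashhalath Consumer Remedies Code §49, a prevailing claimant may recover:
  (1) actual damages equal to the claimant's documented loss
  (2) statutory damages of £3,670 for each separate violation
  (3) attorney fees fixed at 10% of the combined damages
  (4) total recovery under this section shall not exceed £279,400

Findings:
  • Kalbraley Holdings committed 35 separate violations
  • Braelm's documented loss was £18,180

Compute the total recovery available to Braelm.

Statutory damages: 35 × £3,670 = £128,450
Combined damages: £18,180 + £128,450 = £146,630
Attorney fees: 10% of £146,630 = £14,663
Total before cap: £146,630 + £14,663 = £161,293
Cap at £279,400: £161,293 is within the cap, no reduction.

£161,293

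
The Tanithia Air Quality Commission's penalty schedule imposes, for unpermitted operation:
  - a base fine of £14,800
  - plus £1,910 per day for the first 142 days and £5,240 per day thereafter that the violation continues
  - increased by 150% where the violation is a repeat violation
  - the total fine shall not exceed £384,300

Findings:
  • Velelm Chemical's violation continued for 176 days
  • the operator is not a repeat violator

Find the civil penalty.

First 142 days: 142 × £1,910 = £271,220
Remaining days: (176 − 142) × £5,240 = £178,160
Per-day component: £271,220 + £178,160 = £449,380
Base plus per-day: £14,800 + £449,380 = £464,180
The operator is not a repeat violator: no 150% increase.
Cap at £384,300: £464,180 exceeds the cap → £384,300

£384,300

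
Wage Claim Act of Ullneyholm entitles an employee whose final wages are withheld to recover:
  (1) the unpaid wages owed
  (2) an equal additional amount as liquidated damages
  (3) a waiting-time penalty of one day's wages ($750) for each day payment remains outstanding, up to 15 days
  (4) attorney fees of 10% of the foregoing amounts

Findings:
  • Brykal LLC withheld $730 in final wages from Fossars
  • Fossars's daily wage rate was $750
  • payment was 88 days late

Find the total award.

Liquidated damages (equal amount): $730
Penalty days: min(88, 15) = 15
Waiting-time penalty: 15 × $750 = $11,250
Subtotal: $730 + $730 + $11,250 = $12,710
Attorney fees: 10% of $12,710 = $1,271
Total award: $12,710 + $1,271 = $13,981

$13,981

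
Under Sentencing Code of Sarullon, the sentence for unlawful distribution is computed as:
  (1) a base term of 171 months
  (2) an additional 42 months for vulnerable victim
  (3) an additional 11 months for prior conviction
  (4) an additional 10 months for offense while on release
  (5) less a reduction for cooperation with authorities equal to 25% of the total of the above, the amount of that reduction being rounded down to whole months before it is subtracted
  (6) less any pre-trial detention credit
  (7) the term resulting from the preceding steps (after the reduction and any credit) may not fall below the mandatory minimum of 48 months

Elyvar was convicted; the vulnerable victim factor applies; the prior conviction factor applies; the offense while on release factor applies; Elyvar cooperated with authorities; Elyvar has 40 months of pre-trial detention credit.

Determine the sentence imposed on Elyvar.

Vulnerable victim enhancement: +42 months
Prior conviction enhancement: +11 months
Offense while on release enhancement: +10 months
Adjusted term: 171 months + 42 months + 11 months + 10 months = 234 months
Cooperation with authorities reduction: 25% of 234 months = 58 months (rounded down)
After reduction: 234 − 58 = 176 months
Less pre-trial detention credit: 176 months − 40 months = 136 months
Minimum 48 months: 136 months meets the minimum, no increase.

Sentence: 136 months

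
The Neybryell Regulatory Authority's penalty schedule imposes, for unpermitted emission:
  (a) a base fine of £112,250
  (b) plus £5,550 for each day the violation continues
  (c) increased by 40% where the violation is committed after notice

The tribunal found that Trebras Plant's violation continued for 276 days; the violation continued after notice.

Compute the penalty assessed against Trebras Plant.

Per-day component: 276 × £5,550 = £1,531,800
Base plus per-day: £112,250 + £1,531,800 = £1,644,050
Enhancement: 40% of £1,644,050 = £657,620
Enhanced fine: £1,644,050 + £657,620 = £2,301,670

Civil penalty: £2,301,670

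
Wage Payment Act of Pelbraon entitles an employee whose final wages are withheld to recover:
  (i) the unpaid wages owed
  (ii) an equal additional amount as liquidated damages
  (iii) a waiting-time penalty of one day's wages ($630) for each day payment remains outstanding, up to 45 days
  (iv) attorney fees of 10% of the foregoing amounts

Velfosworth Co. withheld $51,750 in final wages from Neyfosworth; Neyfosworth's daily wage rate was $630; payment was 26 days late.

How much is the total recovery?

Liquidated damages (equal amount): $51,750
Penalty days: min(26, 45) = 26
Waiting-time penalty: 26 × $630 = $16,380
Subtotal: $51,750 + $51,750 + $16,380 = $119,880
Attorney fees: 10% of $119,880 = $11,988
Total award: $119,880 + $11,988 = $131,868

Total award: $131,868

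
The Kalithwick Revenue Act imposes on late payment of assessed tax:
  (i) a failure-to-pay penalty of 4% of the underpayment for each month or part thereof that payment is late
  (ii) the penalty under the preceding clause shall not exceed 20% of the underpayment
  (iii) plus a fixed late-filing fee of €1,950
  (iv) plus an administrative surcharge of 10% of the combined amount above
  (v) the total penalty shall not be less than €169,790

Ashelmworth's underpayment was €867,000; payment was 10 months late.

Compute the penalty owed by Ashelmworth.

Accrued rate: 4% × 10 = 40%, capped at 20% → 20%
Failure-to-pay penalty: 20% of €867,000 = €173,400
Penalty before surcharge: €173,400 + €1,950 = €175,350
Administrative surcharge: 10% of €175,350 = €17,535
Total penalty: €175,350 + €17,535 = €192,885
Minimum €169,790: €192,885 meets the minimum, no increase.

Penalty: €192,885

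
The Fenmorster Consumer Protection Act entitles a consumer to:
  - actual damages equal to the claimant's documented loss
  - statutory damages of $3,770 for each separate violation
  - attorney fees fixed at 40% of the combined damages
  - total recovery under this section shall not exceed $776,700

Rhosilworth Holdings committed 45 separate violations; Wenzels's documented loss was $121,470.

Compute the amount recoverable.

Total recovery: $407,568

Statutory damages: 45 × $3,770 = $169,650
Combined damages: $121,470 + $169,650 = $291,120
Attorney fees: 40% of $291,120 = $116,448
Total before cap: $291,120 + $116,448 = $407,568
Cap at $776,700: $407,568 is within the cap, no reduction.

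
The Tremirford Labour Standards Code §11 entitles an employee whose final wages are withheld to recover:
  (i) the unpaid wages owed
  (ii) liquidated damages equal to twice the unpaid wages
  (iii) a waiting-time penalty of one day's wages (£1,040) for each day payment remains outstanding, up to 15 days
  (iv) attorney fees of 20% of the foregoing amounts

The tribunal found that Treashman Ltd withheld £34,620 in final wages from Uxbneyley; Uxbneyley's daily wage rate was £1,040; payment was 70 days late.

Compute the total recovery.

Doubled: 2 × £34,620 = £69,240
Penalty days: min(70, 15) = 15
Waiting-time penalty: 15 × £1,040 = £15,600
Subtotal: £34,620 + £69,240 + £15,600 = £119,460
Attorney fees: 20% of £119,460 = £23,892
Total award: £119,460 + £23,892 = £143,352

Total award: £143,352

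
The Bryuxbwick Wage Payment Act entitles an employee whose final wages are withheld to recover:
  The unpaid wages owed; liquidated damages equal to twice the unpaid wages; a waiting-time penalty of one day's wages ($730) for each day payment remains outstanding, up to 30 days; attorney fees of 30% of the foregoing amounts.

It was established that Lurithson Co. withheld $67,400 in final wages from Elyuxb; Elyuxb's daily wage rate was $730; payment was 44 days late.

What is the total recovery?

Doubled: 2 × $67,400 = $134,800
Penalty days: min(44, 30) = 30
Waiting-time penalty: 30 × $730 = $21,900
Subtotal: $67,400 + $134,800 + $21,900 = $224,100
Attorney fees: 30% of $224,100 = $67,230
Total award: $224,100 + $67,230 = $291,330

$291,330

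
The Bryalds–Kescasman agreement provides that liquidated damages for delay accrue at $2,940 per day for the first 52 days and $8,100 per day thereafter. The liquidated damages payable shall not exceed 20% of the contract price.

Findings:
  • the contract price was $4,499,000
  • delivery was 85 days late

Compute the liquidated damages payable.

First 52 days: 52 × $2,940 = $152,880
Remaining days: (85 − 52) × $8,100 = $267,300
Accrued per-day damages: $152,880 + $267,300 = $420,180
Cap: 20% of $4,499,000 = $899,800
Cap at $899,800: $420,180 is within the cap, no reduction.

$420,180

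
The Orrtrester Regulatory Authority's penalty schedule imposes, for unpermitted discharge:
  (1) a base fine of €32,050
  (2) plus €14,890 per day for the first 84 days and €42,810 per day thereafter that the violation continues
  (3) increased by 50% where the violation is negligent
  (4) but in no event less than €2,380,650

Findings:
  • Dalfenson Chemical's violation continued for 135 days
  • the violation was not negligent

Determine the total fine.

First 84 days: 84 × €14,890 = €1,250,760
Remaining days: (135 − 84) × €42,810 = €2,183,310
Per-day component: €1,250,760 + €2,183,310 = €3,434,070
Base plus per-day: €32,050 + €3,434,070 = €3,466,120
The violation was not negligent: no 50% increase.
Minimum €2,380,650: €3,466,120 meets the minimum, no increase.

Civil penalty: €3,466,120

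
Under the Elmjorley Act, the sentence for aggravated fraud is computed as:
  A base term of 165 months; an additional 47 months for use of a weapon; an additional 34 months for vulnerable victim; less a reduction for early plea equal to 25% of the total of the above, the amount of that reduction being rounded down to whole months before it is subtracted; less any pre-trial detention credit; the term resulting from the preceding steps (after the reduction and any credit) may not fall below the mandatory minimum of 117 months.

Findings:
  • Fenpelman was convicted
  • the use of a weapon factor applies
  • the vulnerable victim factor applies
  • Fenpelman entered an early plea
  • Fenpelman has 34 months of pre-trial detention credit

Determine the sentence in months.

Use of a weapon enhancement: +47 months
Vulnerable victim enhancement: +34 months
Adjusted term: 165 months + 47 months + 34 months = 246 months
Early plea reduction: 25% of 246 months = 61 months (rounded down)
After reduction: 246 − 61 = 185 months
Less pre-trial detention credit: 185 months − 34 months = 151 months
Minimum 117 months: 151 months meets the minimum, no increase.

151 months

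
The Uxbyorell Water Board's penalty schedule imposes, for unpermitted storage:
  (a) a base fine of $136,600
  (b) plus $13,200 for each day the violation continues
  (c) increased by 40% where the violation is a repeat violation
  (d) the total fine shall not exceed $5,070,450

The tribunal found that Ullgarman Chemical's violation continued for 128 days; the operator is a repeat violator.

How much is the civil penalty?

Per-day component: 128 × $13,200 = $1,689,600
Base plus per-day: $136,600 + $1,689,600 = $1,826,200
Enhancement: 40% of $1,826,200 = $730,480
Enhanced fine: $1,826,200 + $730,480 = $2,556,680
Cap at $5,070,450: $2,556,680 is within the cap, no reduction.

$2,556,680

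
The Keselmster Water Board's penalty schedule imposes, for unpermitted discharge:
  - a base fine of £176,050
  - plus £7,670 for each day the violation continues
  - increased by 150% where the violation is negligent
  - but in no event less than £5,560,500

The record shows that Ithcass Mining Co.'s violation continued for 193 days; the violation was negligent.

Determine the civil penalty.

£5,560,500

Per-day component: 193 × £7,670 = £1,480,310
Base plus per-day: £176,050 + £1,480,310 = £1,656,360
Enhancement: 150% of £1,656,360 = £2,484,540
Enhanced fine: £1,656,360 + £2,484,540 = £4,140,900
Minimum £5,560,500: £4,140,900 is below the minimum → £5,560,500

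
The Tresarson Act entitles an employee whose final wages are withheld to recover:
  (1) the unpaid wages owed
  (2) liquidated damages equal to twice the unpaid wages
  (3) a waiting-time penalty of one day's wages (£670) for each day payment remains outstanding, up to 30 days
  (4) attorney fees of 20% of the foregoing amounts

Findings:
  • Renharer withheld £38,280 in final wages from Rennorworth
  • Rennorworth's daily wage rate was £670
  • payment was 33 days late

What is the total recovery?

Doubled: 2 × £38,280 = £76,560
Penalty days: min(33, 30) = 30
Waiting-time penalty: 30 × £670 = £20,100
Subtotal: £38,280 + £76,560 + £20,100 = £134,940
Attorney fees: 20% of £134,940 = £26,988
Total award: £134,940 + £26,988 = £161,928

£161,928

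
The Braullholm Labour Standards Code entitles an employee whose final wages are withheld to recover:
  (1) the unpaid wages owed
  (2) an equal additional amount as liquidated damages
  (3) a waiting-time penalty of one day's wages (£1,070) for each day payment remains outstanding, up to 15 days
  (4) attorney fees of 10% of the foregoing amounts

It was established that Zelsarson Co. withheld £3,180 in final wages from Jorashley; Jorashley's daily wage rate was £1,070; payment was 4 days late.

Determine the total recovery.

£11,704

Liquidated damages (equal amount): £3,180
Penalty days: min(4, 15) = 4
Waiting-time penalty: 4 × £1,070 = £4,280
Subtotal: £3,180 + £3,180 + £4,280 = £10,640
Attorney fees: 10% of £10,640 = £1,064
Total award: £10,640 + £1,064 = £11,704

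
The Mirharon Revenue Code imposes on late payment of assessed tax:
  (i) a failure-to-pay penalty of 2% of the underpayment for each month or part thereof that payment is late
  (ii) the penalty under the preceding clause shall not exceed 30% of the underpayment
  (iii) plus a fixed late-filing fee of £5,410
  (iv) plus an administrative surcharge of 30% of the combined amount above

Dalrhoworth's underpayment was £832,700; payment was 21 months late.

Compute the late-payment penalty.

£331,786

Accrued rate: 2% × 21 = 42%, capped at 30% → 30%
Failure-to-pay penalty: 30% of £832,700 = £249,810
Penalty before surcharge: £249,810 + £5,410 = £255,220
Administrative surcharge: 30% of £255,220 = £76,566
Total penalty: £255,220 + £76,566 = £331,786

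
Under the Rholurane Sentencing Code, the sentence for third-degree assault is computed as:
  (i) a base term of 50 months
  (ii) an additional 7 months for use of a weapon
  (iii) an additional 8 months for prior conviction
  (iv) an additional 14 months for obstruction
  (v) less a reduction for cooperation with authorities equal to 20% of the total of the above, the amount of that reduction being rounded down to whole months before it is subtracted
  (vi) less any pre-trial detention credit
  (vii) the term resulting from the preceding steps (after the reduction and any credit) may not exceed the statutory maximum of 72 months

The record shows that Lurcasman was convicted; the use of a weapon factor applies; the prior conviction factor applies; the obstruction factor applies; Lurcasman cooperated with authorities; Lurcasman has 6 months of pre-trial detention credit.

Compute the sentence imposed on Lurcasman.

58 months

Use of a weapon enhancement: +7 months
Prior conviction enhancement: +8 months
Obstruction enhancement: +14 months
Adjusted term: 50 months + 7 months + 8 months + 14 months = 79 months
Cooperation with authorities reduction: 20% of 79 months = 15 months (rounded down)
After reduction: 79 − 15 = 64 months
Less pre-trial detention credit: 64 months − 6 months = 58 months
Cap at 72 months: 58 months is within the cap, no reduction.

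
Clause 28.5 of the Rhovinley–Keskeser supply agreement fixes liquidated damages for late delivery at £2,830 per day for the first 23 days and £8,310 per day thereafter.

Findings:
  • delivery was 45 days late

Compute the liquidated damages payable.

First 23 days: 23 × £2,830 = £65,090
Remaining days: (45 − 23) × £8,310 = £182,820
Accrued per-day damages: £65,090 + £182,820 = £247,910

£247,910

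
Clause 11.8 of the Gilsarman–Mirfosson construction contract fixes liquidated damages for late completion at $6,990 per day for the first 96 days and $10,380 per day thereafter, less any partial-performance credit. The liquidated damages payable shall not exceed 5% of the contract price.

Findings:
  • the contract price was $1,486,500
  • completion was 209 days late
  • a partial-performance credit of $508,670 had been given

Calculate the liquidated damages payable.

First 96 days: 96 × $6,990 = $671,040
Remaining days: (209 − 96) × $10,380 = $1,172,940
Accrued per-day damages: $671,040 + $1,172,940 = $1,843,980
Less partial-performance credit: $1,843,980 − $508,670 = $1,335,310
Cap: 5% of $1,486,500 = $74,325
Cap at $74,325: $1,335,310 exceeds the cap → $74,325

$74,325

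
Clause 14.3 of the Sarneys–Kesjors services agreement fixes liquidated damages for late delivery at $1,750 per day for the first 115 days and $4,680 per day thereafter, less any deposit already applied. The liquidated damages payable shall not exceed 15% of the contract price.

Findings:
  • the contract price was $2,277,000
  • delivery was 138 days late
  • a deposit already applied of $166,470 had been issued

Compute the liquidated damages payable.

First 115 days: 115 × $1,750 = $201,250
Remaining days: (138 − 115) × $4,680 = $107,640
Accrued per-day damages: $201,250 + $107,640 = $308,890
Less deposit already applied: $308,890 − $166,470 = $142,420
Cap: 15% of $2,277,000 = $341,550
Cap at $341,550: $142,420 is within the cap, no reduction.

$142,420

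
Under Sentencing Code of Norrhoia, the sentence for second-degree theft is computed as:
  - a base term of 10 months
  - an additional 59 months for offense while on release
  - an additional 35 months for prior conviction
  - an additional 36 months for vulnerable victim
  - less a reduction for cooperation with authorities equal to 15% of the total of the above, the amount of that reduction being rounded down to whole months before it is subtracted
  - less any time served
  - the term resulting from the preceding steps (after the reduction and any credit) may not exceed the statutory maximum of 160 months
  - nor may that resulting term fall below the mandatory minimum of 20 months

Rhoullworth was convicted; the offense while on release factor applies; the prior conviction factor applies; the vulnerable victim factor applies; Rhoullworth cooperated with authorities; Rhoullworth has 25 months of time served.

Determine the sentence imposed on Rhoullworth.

Offense while on release enhancement: +59 months
Prior conviction enhancement: +35 months
Vulnerable victim enhancement: +36 months
Adjusted term: 10 months + 59 months + 35 months + 36 months = 140 months
Cooperation with authorities reduction: 15% of 140 months = 21 months (rounded down)
After reduction: 140 − 21 = 119 months
Less time served: 119 months − 25 months = 94 months
Cap at 160 months: 94 months is within the cap, no reduction.
Minimum 20 months: 94 months meets the minimum, no increase.

94 months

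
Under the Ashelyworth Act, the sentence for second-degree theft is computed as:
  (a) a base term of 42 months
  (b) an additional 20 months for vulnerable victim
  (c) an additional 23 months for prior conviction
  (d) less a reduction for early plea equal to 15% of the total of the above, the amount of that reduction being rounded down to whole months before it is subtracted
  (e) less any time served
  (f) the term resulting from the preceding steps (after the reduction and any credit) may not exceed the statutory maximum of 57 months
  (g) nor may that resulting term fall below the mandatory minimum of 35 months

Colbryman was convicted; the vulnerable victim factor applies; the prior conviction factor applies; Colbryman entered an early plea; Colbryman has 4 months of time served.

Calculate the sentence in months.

Vulnerable victim enhancement: +20 months
Prior conviction enhancement: +23 months
Adjusted term: 42 months + 20 months + 23 months = 85 months
Early plea reduction: 15% of 85 months = 12 months (rounded down)
After reduction: 85 − 12 = 73 months
Less time served: 73 months − 4 months = 69 months
Cap at 57 months: 69 months exceeds the cap → 57 months
Minimum 35 months: 57 months meets the minimum, no increase.

57 months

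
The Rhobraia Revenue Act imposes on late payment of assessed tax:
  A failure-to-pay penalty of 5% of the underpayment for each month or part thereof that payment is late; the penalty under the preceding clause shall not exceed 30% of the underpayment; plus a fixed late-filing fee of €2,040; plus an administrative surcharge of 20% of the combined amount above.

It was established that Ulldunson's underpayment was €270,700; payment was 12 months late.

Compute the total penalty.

Penalty: €99,900

Accrued rate: 5% × 12 = 60%, capped at 30% → 30%
Failure-to-pay penalty: 30% of €270,700 = €81,210
Penalty before surcharge: €81,210 + €2,040 = €83,250
Administrative surcharge: 20% of €83,250 = €16,650
Total penalty: €83,250 + €16,650 = €99,900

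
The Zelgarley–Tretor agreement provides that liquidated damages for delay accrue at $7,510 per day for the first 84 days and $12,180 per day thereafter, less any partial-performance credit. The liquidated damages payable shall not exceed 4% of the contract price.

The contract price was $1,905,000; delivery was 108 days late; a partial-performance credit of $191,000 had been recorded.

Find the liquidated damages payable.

$76,200

First 84 days: 84 × $7,510 = $630,840
Remaining days: (108 − 84) × $12,180 = $292,320
Accrued per-day damages: $630,840 + $292,320 = $923,160
Less partial-performance credit: $923,160 − $191,000 = $732,160
Cap: 4% of $1,905,000 = $76,200
Cap at $76,200: $732,160 exceeds the cap → $76,200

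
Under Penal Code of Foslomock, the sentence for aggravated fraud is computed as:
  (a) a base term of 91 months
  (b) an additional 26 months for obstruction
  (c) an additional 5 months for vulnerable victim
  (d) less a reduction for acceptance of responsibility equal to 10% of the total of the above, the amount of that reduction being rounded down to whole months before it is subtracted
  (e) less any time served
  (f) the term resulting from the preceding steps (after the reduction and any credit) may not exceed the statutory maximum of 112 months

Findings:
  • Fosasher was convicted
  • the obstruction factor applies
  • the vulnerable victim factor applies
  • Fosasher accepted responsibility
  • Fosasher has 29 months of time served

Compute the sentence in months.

81 months

Obstruction enhancement: +26 months
Vulnerable victim enhancement: +5 months
Adjusted term: 91 months + 26 months + 5 months = 122 months
Acceptance of responsibility reduction: 10% of 122 months = 12 months (rounded down)
After reduction: 122 − 12 = 110 months
Less time served: 110 months − 29 months = 81 months
Cap at 112 months: 81 months is within the cap, no reduction.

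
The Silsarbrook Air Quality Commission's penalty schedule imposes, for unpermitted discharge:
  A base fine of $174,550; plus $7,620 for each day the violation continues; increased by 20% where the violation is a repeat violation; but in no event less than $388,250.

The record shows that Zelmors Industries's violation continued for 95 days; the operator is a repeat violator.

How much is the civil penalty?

$1,078,140

Per-day component: 95 × $7,620 = $723,900
Base plus per-day: $174,550 + $723,900 = $898,450
Enhancement: 20% of $898,450 = $179,690
Enhanced fine: $898,450 + $179,690 = $1,078,140
Minimum $388,250: $1,078,140 meets the minimum, no increase.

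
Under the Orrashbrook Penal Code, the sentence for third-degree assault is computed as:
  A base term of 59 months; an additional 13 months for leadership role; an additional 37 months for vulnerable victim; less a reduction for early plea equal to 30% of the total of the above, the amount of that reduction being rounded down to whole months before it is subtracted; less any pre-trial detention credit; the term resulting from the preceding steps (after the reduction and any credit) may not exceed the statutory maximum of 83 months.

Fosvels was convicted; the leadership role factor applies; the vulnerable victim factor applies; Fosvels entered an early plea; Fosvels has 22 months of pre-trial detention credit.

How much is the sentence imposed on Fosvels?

Leadership role enhancement: +13 months
Vulnerable victim enhancement: +37 months
Adjusted term: 59 months + 13 months + 37 months = 109 months
Early plea reduction: 30% of 109 months = 32 months (rounded down)
After reduction: 109 − 32 = 77 months
Less pre-trial detention credit: 77 months − 22 months = 55 months
Cap at 83 months: 55 months is within the cap, no reduction.

55 months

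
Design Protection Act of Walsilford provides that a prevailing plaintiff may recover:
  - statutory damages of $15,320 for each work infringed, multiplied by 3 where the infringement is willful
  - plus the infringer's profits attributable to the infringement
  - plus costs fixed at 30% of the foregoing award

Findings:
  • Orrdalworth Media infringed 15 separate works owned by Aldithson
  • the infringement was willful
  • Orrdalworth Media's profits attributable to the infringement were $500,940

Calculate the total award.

Statutory damages: 15 × $15,320 = $229,800
Trebled: 3 × $229,800 = $689,400
Combined award: $689,400 + $500,940 = $1,190,340
Costs: 30% of $1,190,340 = $357,102
Award plus costs: $1,190,340 + $357,102 = $1,547,442

$1,547,442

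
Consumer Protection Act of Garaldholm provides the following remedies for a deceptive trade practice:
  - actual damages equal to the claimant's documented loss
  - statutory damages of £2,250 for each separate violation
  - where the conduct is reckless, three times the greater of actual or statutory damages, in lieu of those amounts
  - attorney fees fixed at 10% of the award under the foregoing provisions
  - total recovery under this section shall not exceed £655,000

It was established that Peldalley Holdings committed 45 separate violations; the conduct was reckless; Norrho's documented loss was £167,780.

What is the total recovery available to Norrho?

Statutory damages: 45 × £2,250 = £101,250
Greater of actual damages (£167,780) or statutory damages (£101,250): £167,780
Trebled: 3 × £167,780 = £503,340
Attorney fees: 10% of £503,340 = £50,334
Total before cap: £503,340 + £50,334 = £553,674
Cap at £655,000: £553,674 is within the cap, no reduction.

£553,674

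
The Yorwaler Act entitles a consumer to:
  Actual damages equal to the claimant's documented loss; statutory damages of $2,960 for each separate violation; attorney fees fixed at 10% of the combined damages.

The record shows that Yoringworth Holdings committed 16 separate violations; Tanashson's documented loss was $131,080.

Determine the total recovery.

Statutory damages: 16 × $2,960 = $47,360
Combined damages: $131,080 + $47,360 = $178,440
Attorney fees: 10% of $178,440 = $17,844
Total recovery: $178,440 + $17,844 = $196,284

$196,284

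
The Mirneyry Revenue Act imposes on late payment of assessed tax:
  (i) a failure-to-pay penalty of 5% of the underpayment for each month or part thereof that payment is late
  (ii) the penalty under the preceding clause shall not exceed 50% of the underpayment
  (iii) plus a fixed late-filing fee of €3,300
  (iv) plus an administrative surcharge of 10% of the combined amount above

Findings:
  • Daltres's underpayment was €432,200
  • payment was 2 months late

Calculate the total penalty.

Accrued rate: 5% × 2 = 10%, capped at 50% → 10%
Failure-to-pay penalty: 10% of €432,200 = €43,220
Penalty before surcharge: €43,220 + €3,300 = €46,520
Administrative surcharge: 10% of €46,520 = €4,652
Total penalty: €46,520 + €4,652 = €51,172

€51,172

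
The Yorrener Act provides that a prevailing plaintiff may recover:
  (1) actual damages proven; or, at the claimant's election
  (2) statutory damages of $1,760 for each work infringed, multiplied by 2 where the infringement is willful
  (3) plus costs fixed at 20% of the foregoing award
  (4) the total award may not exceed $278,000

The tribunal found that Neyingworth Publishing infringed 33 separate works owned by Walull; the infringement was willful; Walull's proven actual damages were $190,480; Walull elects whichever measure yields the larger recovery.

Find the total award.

Statutory damages: 33 × $1,760 = $58,080
Doubled: 2 × $58,080 = $116,160
Greater of actual damages ($190,480) or enhanced statutory damages ($116,160): $190,480
Costs: 20% of $190,480 = $38,096
Award plus costs: $190,480 + $38,096 = $228,576
Cap at $278,000: $228,576 is within the cap, no reduction.

$228,576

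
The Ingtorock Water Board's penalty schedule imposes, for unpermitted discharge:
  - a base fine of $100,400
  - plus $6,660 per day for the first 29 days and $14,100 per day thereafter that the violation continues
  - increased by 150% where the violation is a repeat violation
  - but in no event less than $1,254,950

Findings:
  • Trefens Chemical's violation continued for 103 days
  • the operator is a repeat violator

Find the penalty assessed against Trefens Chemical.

First 29 days: 29 × $6,660 = $193,140
Remaining days: (103 − 29) × $14,100 = $1,043,400
Per-day component: $193,140 + $1,043,400 = $1,236,540
Base plus per-day: $100,400 + $1,236,540 = $1,336,940
Enhancement: 150% of $1,336,940 = $2,005,410
Enhanced fine: $1,336,940 + $2,005,410 = $3,342,350
Minimum $1,254,950: $3,342,350 meets the minimum, no increase.

$3,342,350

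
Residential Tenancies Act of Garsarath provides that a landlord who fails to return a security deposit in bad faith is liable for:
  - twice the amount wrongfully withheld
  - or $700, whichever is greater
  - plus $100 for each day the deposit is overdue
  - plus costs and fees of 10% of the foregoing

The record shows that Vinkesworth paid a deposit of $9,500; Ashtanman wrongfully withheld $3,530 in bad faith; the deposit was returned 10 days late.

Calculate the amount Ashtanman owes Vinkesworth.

$8,866

Doubled: 2 × $3,530 = $7,060
Minimum $700: $7,060 meets the minimum, no increase.
Late-return penalty: 10 × $100 = $1,000
Damages plus late penalty: $7,060 + $1,000 = $8,060
Costs and fees: 10% of $8,060 = $806
Total recovery: $8,060 + $806 = $8,866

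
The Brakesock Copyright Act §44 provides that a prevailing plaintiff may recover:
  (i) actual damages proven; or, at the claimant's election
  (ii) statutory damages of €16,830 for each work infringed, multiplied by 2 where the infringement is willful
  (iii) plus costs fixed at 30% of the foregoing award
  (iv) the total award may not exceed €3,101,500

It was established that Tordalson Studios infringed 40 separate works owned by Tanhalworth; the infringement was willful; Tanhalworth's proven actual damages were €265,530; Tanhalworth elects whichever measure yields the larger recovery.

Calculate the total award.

€1,750,320

Statutory damages: 40 × €16,830 = €673,200
Doubled: 2 × €673,200 = €1,346,400
Greater of actual damages (€265,530) or enhanced statutory damages (€1,346,400): €1,346,400
Costs: 30% of €1,346,400 = €403,920
Award plus costs: €1,346,400 + €403,920 = €1,750,320
Cap at €3,101,500: €1,750,320 is within the cap, no reduction.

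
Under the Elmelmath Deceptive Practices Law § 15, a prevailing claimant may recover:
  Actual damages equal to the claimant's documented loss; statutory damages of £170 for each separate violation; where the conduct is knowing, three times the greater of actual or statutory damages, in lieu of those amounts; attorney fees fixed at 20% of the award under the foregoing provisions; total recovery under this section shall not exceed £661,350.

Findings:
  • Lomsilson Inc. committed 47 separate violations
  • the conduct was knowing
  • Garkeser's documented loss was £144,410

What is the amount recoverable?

Statutory damages: 47 × £170 = £7,990
Greater of actual damages (£144,410) or statutory damages (£7,990): £144,410
Trebled: 3 × £144,410 = £433,230
Attorney fees: 20% of £433,230 = £86,646
Total before cap: £433,230 + £86,646 = £519,876
Cap at £661,350: £519,876 is within the cap, no reduction.

£519,876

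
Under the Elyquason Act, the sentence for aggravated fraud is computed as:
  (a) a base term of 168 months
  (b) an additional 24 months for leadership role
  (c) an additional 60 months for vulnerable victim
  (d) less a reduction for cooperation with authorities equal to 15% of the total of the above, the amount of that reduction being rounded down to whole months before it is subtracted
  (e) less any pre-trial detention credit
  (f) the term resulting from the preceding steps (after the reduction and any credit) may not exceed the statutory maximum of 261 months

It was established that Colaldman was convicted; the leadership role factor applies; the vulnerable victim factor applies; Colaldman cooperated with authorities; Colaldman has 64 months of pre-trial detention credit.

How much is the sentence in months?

151 months

Leadership role enhancement: +24 months
Vulnerable victim enhancement: +60 months
Adjusted term: 168 months + 24 months + 60 months = 252 months
Cooperation with authorities reduction: 15% of 252 months = 37 months (rounded down)
After reduction: 252 − 37 = 215 months
Less pre-trial detention credit: 215 months − 64 months = 151 months
Cap at 261 months: 151 months is within the cap, no reduction.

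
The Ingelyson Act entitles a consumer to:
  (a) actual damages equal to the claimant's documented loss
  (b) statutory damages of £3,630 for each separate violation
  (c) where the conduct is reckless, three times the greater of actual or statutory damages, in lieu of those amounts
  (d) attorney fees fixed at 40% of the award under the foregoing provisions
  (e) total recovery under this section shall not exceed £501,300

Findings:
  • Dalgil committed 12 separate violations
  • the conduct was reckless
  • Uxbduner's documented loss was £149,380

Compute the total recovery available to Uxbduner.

Statutory damages: 12 × £3,630 = £43,560
Greater of actual damages (£149,380) or statutory damages (£43,560): £149,380
Trebled: 3 × £149,380 = £448,140
Attorney fees: 40% of £448,140 = £179,256
Total before cap: £448,140 + £179,256 = £627,396
Cap at £501,300: £627,396 exceeds the cap → £501,300

£501,300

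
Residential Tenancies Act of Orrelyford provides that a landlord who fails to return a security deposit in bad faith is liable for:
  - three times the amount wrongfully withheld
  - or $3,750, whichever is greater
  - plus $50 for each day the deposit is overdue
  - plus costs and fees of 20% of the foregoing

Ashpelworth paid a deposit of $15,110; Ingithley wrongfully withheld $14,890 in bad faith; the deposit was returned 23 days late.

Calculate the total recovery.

Trebled: 3 × $14,890 = $44,670
Minimum $3,750: $44,670 meets the minimum, no increase.
Late-return penalty: 23 × $50 = $1,150
Damages plus late penalty: $44,670 + $1,150 = $45,820
Costs and fees: 20% of $45,820 = $9,164
Total recovery: $45,820 + $9,164 = $54,984

$54,984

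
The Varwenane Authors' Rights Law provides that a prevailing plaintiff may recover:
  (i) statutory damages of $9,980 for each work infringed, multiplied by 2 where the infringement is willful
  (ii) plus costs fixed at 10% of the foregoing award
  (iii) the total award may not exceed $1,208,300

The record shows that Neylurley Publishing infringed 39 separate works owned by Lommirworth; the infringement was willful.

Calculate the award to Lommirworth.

$856,284

Statutory damages: 39 × $9,980 = $389,220
Doubled: 2 × $389,220 = $778,440
Costs: 10% of $778,440 = $77,844
Award plus costs: $778,440 + $77,844 = $856,284
Cap at $1,208,300: $856,284 is within the cap, no reduction.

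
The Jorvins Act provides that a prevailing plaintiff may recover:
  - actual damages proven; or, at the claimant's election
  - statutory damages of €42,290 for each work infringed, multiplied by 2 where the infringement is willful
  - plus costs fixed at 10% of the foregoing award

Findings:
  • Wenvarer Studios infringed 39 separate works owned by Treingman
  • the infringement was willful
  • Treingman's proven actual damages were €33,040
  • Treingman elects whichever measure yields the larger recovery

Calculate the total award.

Statutory damages: 39 × €42,290 = €1,649,310
Doubled: 2 × €1,649,310 = €3,298,620
Greater of actual damages (€33,040) or enhanced statutory damages (€3,298,620): €3,298,620
Costs: 10% of €3,298,620 = €329,862
Award plus costs: €3,298,620 + €329,862 = €3,628,482

€3,628,482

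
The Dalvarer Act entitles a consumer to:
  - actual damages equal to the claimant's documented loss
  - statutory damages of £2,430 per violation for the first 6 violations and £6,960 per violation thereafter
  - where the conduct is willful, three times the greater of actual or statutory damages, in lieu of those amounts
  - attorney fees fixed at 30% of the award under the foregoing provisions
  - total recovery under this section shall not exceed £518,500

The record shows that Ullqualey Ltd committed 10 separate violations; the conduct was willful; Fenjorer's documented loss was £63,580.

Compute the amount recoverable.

£247,962

First 6 violations: 6 × £2,430 = £14,580
Remaining violations: (10 − 6) × £6,960 = £27,840
Statutory damages: £14,580 + £27,840 = £42,420
Greater of actual damages (£63,580) or statutory damages (£42,420): £63,580
Trebled: 3 × £63,580 = £190,740
Attorney fees: 30% of £190,740 = £57,222
Total before cap: £190,740 + £57,222 = £247,962
Cap at £518,500: £247,962 is within the cap, no reduction.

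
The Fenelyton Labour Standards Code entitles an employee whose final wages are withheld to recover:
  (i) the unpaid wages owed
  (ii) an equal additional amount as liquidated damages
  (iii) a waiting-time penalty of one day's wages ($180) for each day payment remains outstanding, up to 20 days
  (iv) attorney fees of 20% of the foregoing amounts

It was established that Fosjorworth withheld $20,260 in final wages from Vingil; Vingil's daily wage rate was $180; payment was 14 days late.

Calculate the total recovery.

$51,648

Liquidated damages (equal amount): $20,260
Penalty days: min(14, 20) = 14
Waiting-time penalty: 14 × $180 = $2,520
Subtotal: $20,260 + $20,260 + $2,520 = $43,040
Attorney fees: 20% of $43,040 = $8,608
Total award: $43,040 + $8,608 = $51,648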